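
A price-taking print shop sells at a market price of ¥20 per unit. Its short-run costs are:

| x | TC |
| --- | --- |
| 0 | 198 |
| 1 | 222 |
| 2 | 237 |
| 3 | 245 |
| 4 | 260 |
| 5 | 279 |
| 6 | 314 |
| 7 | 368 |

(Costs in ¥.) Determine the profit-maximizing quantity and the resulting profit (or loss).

Compute π = P·x − TC at each output: x=0: -198; x=1: -202; x=2: -197; x=3: -185; x=4: -180; x=5: -179; x=6: -194; x=7: -228.
Profit is maximized at x = 5. AVC there is 81/5 = ¥16.20 ≤ P, so producing beats shutting down (which would give -¥198).

x = 5; profit = -¥179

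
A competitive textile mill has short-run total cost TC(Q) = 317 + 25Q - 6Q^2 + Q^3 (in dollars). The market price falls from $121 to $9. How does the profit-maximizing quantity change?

MC = 25 - 12Q + 3Q^2; the shutdown threshold is min AVC = $16 (at Q = 3).
With P = $121 above the shutdown price, P = MC gives Q = 8.
At P = $9 < min AVC = $16, price no longer covers variable cost at any output, so the firm shuts down: Q = 0.

Output falls from 8 to 0 (the firm shuts down)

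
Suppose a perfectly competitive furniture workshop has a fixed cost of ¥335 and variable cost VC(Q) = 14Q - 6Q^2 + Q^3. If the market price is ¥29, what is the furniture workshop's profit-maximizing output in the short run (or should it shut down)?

Produce at Q = 5

Variable cost is VC = 14Q - 6Q^2 + Q^3, so AVC = VC/Q = 14 - 6Q + Q^2 and MC = dTC/dQ = 14 - 12Q + 3Q^2.
The AVC parabola has its vertex at Q = 6/2 = 3, where AVC = 14 - 6·3 + 3^2 = ¥5.
Because ¥29 ≥ ¥5, revenue can cover variable cost; the firm operates.
Set P = MC: 29 = 14 - 12Q + 3Q^2 → -15 - 12Q + 3Q^2 = 0. The roots are Q = -1 and Q = 5; the profit-maximizing output is on the rising part of MC, so Q* = 5.
Check: AVC at Q = 5 is ¥9 ≤ P, so revenue covers variable cost.
Profit = P·Q − TC = 29·5 − 380 = -¥235, a loss, but smaller than the ¥335 fixed cost the firm would lose by shutting down.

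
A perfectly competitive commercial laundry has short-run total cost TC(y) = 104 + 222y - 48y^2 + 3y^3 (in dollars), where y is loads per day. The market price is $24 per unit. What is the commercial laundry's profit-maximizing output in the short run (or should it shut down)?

Variable cost is VC = 222y - 48y^2 + 3y^3, so AVC = VC/y = 222 - 48y + 3y^2 and MC = dTC/dy = 222 - 96y + 9y^2.
AVC hits its minimum where MC = AVC, at y = 8, giving min AVC = 222 - 48·8 + 3·8^2 = $30.
P = $24 lies below min AVC = $30; no output level covers variable cost.
Best response: produce nothing and absorb the $104 fixed cost.

Shut down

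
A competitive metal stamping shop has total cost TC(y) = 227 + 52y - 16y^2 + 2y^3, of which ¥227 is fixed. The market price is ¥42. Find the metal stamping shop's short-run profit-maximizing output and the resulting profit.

Profit = -¥127 at y = 5

AVC = 52 - 16y + 2y^2; min AVC = ¥20 at y = 4. Since P = ¥42 ≥ min AVC, the firm produces.
MC = 52 - 32y + 6y^2. Setting P = MC and taking the root on the rising branch gives y* = 5.
TR = 42·5 = 210. TC = 227 + 110 = 337. Profit = 210 − 337 = -¥127.
Shutting down would mean losing the fixed cost of ¥227, so operating at a loss of ¥127 is better by ¥100.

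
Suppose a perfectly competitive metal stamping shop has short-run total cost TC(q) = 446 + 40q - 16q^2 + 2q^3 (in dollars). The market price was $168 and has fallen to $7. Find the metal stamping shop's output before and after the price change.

Output falls from 8 to 0 (the firm shuts down)

AVC = 40 - 16q + 2q^2, minimized at q = 4 where min AVC = $8. MC = 40 - 32q + 6q^2.
With P = $168 above the shutdown price, P = MC gives q = 8.
At P = $7 < min AVC = $8, price no longer covers variable cost at any output, so the firm shuts down: q = 0.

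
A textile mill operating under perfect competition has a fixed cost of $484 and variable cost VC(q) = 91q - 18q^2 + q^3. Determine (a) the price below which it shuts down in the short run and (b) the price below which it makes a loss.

Shutdown price = $10; break-even price = $58

Shutdown price = min AVC. AVC = 91 - 18q + q^2, with vertex at q = 9 and minimum $10.
ATC = 484/q + 91 - 18q + q^2. Setting dATC/dq = −484/q^2 − 18 + 2q = 0 gives q = 11 (since 2·11^3 − 18·11^2 = 484).
min ATC = 484/11 + 91 − 18·11 + 11^2 = $58. That is the break-even price.
Between these two prices the firm operates at a loss; above $58 it earns a profit.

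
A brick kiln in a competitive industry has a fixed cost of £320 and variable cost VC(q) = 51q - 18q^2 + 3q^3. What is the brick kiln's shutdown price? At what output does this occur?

Short-run supply begins at min AVC. From VC = 51q - 18q^2 + 3q^3, AVC = 51 - 18q + 3q^2.
dAVC/dq = -18 + 6q = 0 gives q = 3. min AVC = 51 - 18·3 + 3·3^2 = 24.
So the shutdown price is £24.

£24 per unit, at q = 3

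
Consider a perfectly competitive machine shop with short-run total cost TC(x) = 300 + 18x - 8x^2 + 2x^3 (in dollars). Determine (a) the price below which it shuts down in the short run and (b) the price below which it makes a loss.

Shutdown price = min AVC. AVC = 18 - 8x + 2x^2, with vertex at x = 2 and minimum $10.
ATC = 300/x + 18 - 8x + 2x^2. Setting dATC/dx = −300/x^2 − 8 + 4x = 0 gives x = 5 (since 4·5^3 − 8·5^2 = 300).
min ATC = 300/5 + 18 − 8·5 + 2·5^2 = $88. That is the break-even price.
Between these two prices the firm operates at a loss; above $88 it earns a profit.

Shutdown price = $10; break-even price = $88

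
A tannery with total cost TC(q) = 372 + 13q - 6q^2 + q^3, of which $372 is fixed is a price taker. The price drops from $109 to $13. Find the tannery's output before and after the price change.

AVC = 13 - 6q + q^2, minimized at q = 3 where min AVC = $4. MC = 13 - 12q + 3q^2.
At P = $109 ≥ min AVC, set P = MC on the rising branch: q = 8.
At P = $13 ≥ min AVC, set P = MC: q = 4. The firm stays open but cuts output.

Output falls from 8 to 4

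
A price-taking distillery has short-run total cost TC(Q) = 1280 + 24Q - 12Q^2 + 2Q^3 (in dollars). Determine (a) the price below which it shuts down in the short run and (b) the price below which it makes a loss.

AVC = 24 - 12Q + 2Q^2; minimized at Q = 3, giving min AVC = $6. That is the shutdown price.
ATC = 1280/Q + 24 - 12Q + 2Q^2. Setting dATC/dQ = −1280/Q^2 − 12 + 4Q = 0 gives Q = 8 (since 4·8^3 − 12·8^2 = 1280).
min ATC = 1280/8 + 24 − 12·8 + 2·8^2 = $216. That is the break-even price.
Between these two prices the firm operates at a loss; above $216 it earns a profit.

Shutdown price = $6; break-even price = $216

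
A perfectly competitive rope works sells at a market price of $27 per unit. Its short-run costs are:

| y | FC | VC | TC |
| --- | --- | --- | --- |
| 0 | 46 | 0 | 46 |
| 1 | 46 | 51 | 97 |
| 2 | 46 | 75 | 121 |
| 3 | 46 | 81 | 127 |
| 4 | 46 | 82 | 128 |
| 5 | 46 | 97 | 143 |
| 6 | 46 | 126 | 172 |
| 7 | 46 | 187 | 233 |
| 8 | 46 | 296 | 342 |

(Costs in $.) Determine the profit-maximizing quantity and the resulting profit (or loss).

Tabulate TR − TC: y=0: -46; y=1: -70; y=2: -67; y=3: -46; y=4: -20; y=5: -8; y=6: -10; y=7: -44; y=8: -126.
Profit is maximized at y = 5. AVC there is 97/5 = $19.40 ≤ P, so producing beats shutting down (which would give -$46).

y = 5; profit = -$8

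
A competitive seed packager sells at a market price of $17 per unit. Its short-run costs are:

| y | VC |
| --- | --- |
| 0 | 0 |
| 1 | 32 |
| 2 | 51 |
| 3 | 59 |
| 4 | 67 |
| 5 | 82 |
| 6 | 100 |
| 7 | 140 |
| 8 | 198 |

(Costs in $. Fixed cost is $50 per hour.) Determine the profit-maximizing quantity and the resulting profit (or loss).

y = 5; profit = -$47

Compute π = P·y − TC at each output: y=0: -50; y=1: -65; y=2: -67; y=3: -58; y=4: -49; y=5: -47; y=6: -48; y=7: -71; y=8: -112.
Profit is maximized at y = 5. AVC there is 82/5 = $16.40 ≤ P, so producing beats shutting down (which would give -$50).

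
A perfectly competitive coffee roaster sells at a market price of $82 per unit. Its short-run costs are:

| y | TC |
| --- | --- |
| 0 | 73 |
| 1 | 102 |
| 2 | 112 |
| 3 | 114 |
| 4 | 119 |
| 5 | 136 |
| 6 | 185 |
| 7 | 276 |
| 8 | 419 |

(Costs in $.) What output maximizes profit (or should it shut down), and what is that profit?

Tabulate TR − TC: y=0: -73; y=1: -20; y=2: 52; y=3: 132; y=4: 209; y=5: 274; y=6: 307; y=7: 298; y=8: 237.
Profit is maximized at y = 6. AVC there is 112/6 = $18.67 ≤ P, so producing beats shutting down (which would give -$73).

y = 6; profit = $307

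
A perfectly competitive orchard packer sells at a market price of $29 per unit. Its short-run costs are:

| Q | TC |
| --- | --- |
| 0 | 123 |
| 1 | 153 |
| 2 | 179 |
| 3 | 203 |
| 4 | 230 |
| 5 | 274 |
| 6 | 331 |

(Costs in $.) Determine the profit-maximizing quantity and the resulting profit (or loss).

Q = 4; profit = -$114

Tabulate TR − TC: Q=0: -123; Q=1: -124; Q=2: -121; Q=3: -116; Q=4: -114; Q=5: -129; Q=6: -157.
Profit is maximized at Q = 4. AVC there is 107/4 = $26.75 ≤ P, so producing beats shutting down (which would give -$123).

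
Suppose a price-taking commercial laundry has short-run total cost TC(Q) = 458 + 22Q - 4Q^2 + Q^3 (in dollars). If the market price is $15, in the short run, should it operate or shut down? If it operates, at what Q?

Shut down

Strip out fixed cost: VC = 22Q - 4Q^2 + Q^3. Then AVC = 22 - 4Q + Q^2 and MC = 22 - 8Q + 3Q^2.
AVC is minimized where dAVC/dQ = -4 + 2Q = 0, at Q = 2; min AVC = 22 - 4·2 + 2^2 = $18.
Since P = $15 < min AVC = $18, price fails to cover variable cost at any output.
The firm minimizes its loss by shutting down and losing only its fixed cost of $458.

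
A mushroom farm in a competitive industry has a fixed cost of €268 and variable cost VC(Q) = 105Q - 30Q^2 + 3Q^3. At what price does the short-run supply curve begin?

€30 per unit

The firm shuts down when price falls below the minimum of average variable cost. AVC = VC/Q = 105 - 30Q + 3Q^2.
dAVC/dQ = -30 + 6Q = 0 gives Q = 5. min AVC = 105 - 30·5 + 3·5^2 = 30.
So the shutdown price is €30.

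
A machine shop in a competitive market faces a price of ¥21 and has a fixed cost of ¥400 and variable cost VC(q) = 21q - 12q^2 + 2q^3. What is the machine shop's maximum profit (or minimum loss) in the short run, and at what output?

AVC = 21 - 12q + 2q^2 has its minimum ¥3 at q = 3; price ¥21 clears that bar, so the firm operates.
MC = 21 - 24q + 6q^2. Setting P = MC and taking the root on the rising branch gives q* = 4.
TR = 21·4 = 84. TC = 400 + 20 = 420. Profit = 84 − 420 = -¥336.
Shutting down would mean losing the fixed cost of ¥400, so operating at a loss of ¥336 is better by ¥64.

Profit = -¥336 at q = 4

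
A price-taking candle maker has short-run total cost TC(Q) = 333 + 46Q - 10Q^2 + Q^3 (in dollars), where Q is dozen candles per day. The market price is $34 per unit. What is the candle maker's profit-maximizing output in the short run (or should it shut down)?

From TC, MC = TC'(Q) = 46 - 20Q + 3Q^2 and AVC = VC/Q = 46 - 10Q + Q^2.
The AVC parabola has its vertex at Q = 10/2 = 5, where AVC = 46 - 10·5 + 5^2 = $21.
P = $34 exceeds min AVC = $21, so the firm stays open.
Set P = MC: 34 = 46 - 20Q + 3Q^2 → 12 - 20Q + 3Q^2 = 0. The roots are Q = 2/3 and Q = 6; the profit-maximizing output is on the rising part of MC, so Q* = 6.
Check: AVC at Q = 6 is $22 ≤ P, so revenue covers variable cost.
Profit = P·Q − TC = 34·6 − 465 = -$261, a loss, but smaller than the $333 fixed cost the firm would lose by shutting down.

Produce at Q = 6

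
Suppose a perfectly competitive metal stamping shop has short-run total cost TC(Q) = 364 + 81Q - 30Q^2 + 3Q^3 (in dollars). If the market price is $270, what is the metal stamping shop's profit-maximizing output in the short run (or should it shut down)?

Strip out fixed cost: VC = 81Q - 30Q^2 + 3Q^3. Then AVC = 81 - 30Q + 3Q^2 and MC = 81 - 60Q + 9Q^2.
AVC hits its minimum where MC = AVC, at Q = 5, giving min AVC = 81 - 30·5 + 3·5^2 = $6.
P = $270 exceeds min AVC = $6, so the firm stays open.
Set P = MC: 270 = 81 - 60Q + 9Q^2 → -189 - 60Q + 9Q^2 = 0. The roots are Q = -7/3 and Q = 9; the profit-maximizing output is on the rising part of MC, so Q* = 9.
Check: AVC at Q = 9 is $54 ≤ P, so revenue covers variable cost.
Profit = P·Q − TC = 270·9 − 850 = $1580.

Produce at Q = 9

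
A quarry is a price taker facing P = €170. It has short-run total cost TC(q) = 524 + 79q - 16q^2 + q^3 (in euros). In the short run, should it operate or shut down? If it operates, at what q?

Variable cost is VC = 79q - 16q^2 + q^3, so AVC = VC/q = 79 - 16q + q^2 and MC = dTC/dq = 79 - 32q + 3q^2.
AVC hits its minimum where MC = AVC, at q = 8, giving min AVC = 79 - 16·8 + 8^2 = €15.
Since P = €170 ≥ min AVC = €15, price covers variable cost and the firm should produce.
P = MC gives -91 - 32q + 3q^2 = 0, with roots -7/3 and 13. Take the larger (rising MC): q* = 13.
Check: AVC at q = 13 is €40 ≤ P, so revenue covers variable cost.
Profit = P·q − TC = 170·13 − 1044 = €1166.

Produce at q = 13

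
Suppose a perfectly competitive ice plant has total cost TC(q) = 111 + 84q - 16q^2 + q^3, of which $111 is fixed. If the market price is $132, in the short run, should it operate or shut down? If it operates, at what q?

From TC, MC = TC'(q) = 84 - 32q + 3q^2 and AVC = VC/q = 84 - 16q + q^2.
AVC hits its minimum where MC = AVC, at q = 8, giving min AVC = 84 - 16·8 + 8^2 = $20.
Since P = $132 ≥ min AVC = $20, price covers variable cost and the firm should produce.
Solving P = MC: -48 - 32q + 3q^2 = 0 ⇒ q = -4/3 or 12. On the upward-sloping branch, q* = 12.
Check: AVC at q = 12 is $36 ≤ P, so revenue covers variable cost.
Profit = P·q − TC = 132·12 − 543 = $1041.

Produce at q = 12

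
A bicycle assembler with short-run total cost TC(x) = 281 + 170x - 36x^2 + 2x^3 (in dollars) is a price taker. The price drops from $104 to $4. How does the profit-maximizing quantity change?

AVC = 170 - 36x + 2x^2, minimized at x = 9 where min AVC = $8. MC = 170 - 72x + 6x^2.
At P = $104 ≥ min AVC, set P = MC on the rising branch: x = 11.
At P = $4 < min AVC = $8, price no longer covers variable cost at any output, so the firm shuts down: x = 0.

Output falls from 11 to 0 (the firm shuts down)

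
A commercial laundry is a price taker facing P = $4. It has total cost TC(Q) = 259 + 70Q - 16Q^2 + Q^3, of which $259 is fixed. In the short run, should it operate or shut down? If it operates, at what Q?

Variable cost is VC = 70Q - 16Q^2 + Q^3, so AVC = VC/Q = 70 - 16Q + Q^2 and MC = dTC/dQ = 70 - 32Q + 3Q^2.
AVC is minimized where dAVC/dQ = -16 + 2Q = 0, at Q = 8; min AVC = 70 - 16·8 + 8^2 = $6.
Since P = $4 < min AVC = $6, price fails to cover variable cost at any output.
Shutting down limits the loss to fixed cost, $259.

Shut down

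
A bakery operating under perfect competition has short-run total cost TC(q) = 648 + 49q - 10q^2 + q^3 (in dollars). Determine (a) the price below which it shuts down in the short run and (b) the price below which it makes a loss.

Shutdown price = $24; break-even price = $112

AVC = 49 - 10q + q^2; minimized at q = 5, giving min AVC = $24. That is the shutdown price.
ATC = 648/q + 49 - 10q + q^2. Setting dATC/dq = −648/q^2 − 10 + 2q = 0 gives q = 9 (since 2·9^3 − 10·9^2 = 648).
min ATC = 648/9 + 49 − 10·9 + 9^2 = $112. That is the break-even price.
Between these two prices the firm operates at a loss; above $112 it earns a profit.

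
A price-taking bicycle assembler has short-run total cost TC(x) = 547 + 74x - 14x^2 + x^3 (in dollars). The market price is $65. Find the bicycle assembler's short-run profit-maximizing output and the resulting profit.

AVC = 74 - 14x + x^2; min AVC = $25 at x = 7. Since P = $65 ≥ min AVC, the firm produces.
MC = 74 - 28x + 3x^2. Setting P = MC and taking the root on the rising branch gives x* = 9.
TR = 65·9 = 585. TC = 547 + 261 = 808. Profit = 585 − 808 = -$223.
By producing, the firm covers all variable cost plus $324 of fixed cost; shutting down would lose the full $547.

Profit = -$223 at x = 9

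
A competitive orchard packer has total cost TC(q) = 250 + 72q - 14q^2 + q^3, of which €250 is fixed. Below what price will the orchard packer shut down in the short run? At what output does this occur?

€23 per unit, at q = 7

The shutdown price is the minimum of AVC. VC = 72q - 14q^2 + q^3, so AVC = 72 - 14q + q^2.
dAVC/dq = -14 + 2q = 0 gives q = 7. min AVC = 72 - 14·7 + 7^2 = 23.
The firm shuts down for any P below €23.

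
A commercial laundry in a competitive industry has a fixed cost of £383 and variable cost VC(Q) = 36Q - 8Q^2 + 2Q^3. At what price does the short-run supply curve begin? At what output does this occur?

The shutdown price is the minimum of AVC. VC = 36Q - 8Q^2 + 2Q^3, so AVC = 36 - 8Q + 2Q^2.
dAVC/dQ = -8 + 4Q = 0 gives Q = 2. min AVC = 36 - 8·2 + 2·2^2 = 28.
For P < £28 the firm produces nothing.

£28 per unit, at Q = 2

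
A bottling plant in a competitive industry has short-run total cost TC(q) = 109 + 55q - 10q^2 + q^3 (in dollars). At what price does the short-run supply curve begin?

Short-run supply begins at min AVC. From VC = 55q - 10q^2 + q^3, AVC = 55 - 10q + q^2.
At the minimum of AVC, MC = AVC. MC = 55 - 20q + 3q^2; setting MC = AVC gives 2q^2 - 10q = 0, so q = 5. min AVC = 30.
So the shutdown price is $30.

$30 per unit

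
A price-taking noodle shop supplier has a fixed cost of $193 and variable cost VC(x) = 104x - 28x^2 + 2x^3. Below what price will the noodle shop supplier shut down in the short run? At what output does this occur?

Short-run supply begins at min AVC. From VC = 104x - 28x^2 + 2x^3, AVC = 104 - 28x + 2x^2.
dAVC/dx = -28 + 4x = 0 gives x = 7. min AVC = 104 - 28·7 + 2·7^2 = 6.
So the shutdown price is $6.

$6 per unit, at x = 7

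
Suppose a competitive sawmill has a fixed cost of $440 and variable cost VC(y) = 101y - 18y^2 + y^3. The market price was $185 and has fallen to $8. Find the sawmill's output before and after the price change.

AVC = 101 - 18y + y^2, minimized at y = 9 where min AVC = $20. MC = 101 - 36y + 3y^2.
At P = $185 ≥ min AVC, set P = MC on the rising branch: y = 14.
At P = $8 < min AVC = $20, price no longer covers variable cost at any output, so the firm shuts down: y = 0.

Output falls from 14 to 0 (the firm shuts down)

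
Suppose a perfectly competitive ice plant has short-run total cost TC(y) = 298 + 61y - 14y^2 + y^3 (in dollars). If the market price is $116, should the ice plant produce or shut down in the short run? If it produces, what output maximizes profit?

Produce at y = 11

Variable cost is VC = 61y - 14y^2 + y^3, so AVC = VC/y = 61 - 14y + y^2 and MC = dTC/dy = 61 - 28y + 3y^2.
AVC hits its minimum where MC = AVC, at y = 7, giving min AVC = 61 - 14·7 + 7^2 = $12.
P = $116 exceeds min AVC = $12, so the firm stays open.
P = MC gives -55 - 28y + 3y^2 = 0, with roots -5/3 and 11. Take the larger (rising MC): y* = 11.
Check: AVC at y = 11 is $28 ≤ P, so revenue covers variable cost.
Profit = P·y − TC = 116·11 − 606 = $670.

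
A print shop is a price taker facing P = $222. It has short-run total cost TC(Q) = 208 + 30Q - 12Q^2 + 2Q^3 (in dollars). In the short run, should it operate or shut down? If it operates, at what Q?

From TC, MC = TC'(Q) = 30 - 24Q + 6Q^2 and AVC = VC/Q = 30 - 12Q + 2Q^2.
AVC is minimized where dAVC/dQ = -12 + 4Q = 0, at Q = 3; min AVC = 30 - 12·3 + 2·3^2 = $12.
Since P = $222 ≥ min AVC = $12, price covers variable cost and the firm should produce.
P = MC gives -192 - 24Q + 6Q^2 = 0, with roots -4 and 8. Take the larger (rising MC): Q* = 8.
Check: AVC at Q = 8 is $62 ≤ P, so revenue covers variable cost.
Profit = P·Q − TC = 222·8 − 704 = $1072.

Produce at Q = 8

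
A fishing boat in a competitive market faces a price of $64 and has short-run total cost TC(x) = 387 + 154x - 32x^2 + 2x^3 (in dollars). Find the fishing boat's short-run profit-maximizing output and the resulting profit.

AVC = 154 - 32x + 2x^2; min AVC = $26 at x = 8. Since P = $64 ≥ min AVC, the firm produces.
MC = 154 - 64x + 6x^2. Setting P = MC and taking the root on the rising branch gives x* = 9.
TR = 64·9 = 576. TC = 387 + 252 = 639. Profit = 576 − 639 = -$63.
Shutting down would mean losing the fixed cost of $387, so operating at a loss of $63 is better by $324.

Profit = -$63 at x = 9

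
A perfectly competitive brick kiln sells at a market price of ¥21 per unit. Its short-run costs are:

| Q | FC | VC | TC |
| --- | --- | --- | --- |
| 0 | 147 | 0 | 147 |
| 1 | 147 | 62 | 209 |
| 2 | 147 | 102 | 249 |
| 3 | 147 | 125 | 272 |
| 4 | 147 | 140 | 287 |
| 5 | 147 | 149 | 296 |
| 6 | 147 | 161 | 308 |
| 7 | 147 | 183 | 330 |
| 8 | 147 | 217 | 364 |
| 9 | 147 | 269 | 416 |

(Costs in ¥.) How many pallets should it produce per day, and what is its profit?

Tabulate TR − TC: Q=0: -147; Q=1: -188; Q=2: -207; Q=3: -209; Q=4: -203; Q=5: -191; Q=6: -182; Q=7: -183; Q=8: -196; Q=9: -227.
Profit is highest at Q = 0. Equivalently, the lowest AVC in the table is 183/7 ≈ ¥26.14 at Q = 7, and P = ¥21 falls below it — price never covers variable cost, so the firm shuts down and loses only its fixed cost.

Q = 0 (shut down); profit = -¥147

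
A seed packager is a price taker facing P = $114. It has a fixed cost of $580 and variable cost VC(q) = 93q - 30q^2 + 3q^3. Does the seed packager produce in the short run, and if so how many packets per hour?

From TC, MC = TC'(q) = 93 - 60q + 9q^2 and AVC = VC/q = 93 - 30q + 3q^2.
The AVC parabola has its vertex at q = 30/6 = 5, where AVC = 93 - 30·5 + 3·5^2 = $18.
Since P = $114 ≥ min AVC = $18, price covers variable cost and the firm should produce.
Solving P = MC: -21 - 60q + 9q^2 = 0 ⇒ q = -1/3 or 7. On the upward-sloping branch, q* = 7.
Check: AVC at q = 7 is $30 ≤ P, so revenue covers variable cost.
Profit = P·q − TC = 114·7 − 790 = $8.

Produce at q = 7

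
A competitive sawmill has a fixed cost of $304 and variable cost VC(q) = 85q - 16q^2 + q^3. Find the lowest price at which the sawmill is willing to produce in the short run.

$21 per unit

Short-run supply begins at min AVC. From VC = 85q - 16q^2 + q^3, AVC = 85 - 16q + q^2.
At the minimum of AVC, MC = AVC. MC = 85 - 32q + 3q^2; setting MC = AVC gives 2q^2 - 16q = 0, so q = 8. min AVC = 21.
So the shutdown price is $21.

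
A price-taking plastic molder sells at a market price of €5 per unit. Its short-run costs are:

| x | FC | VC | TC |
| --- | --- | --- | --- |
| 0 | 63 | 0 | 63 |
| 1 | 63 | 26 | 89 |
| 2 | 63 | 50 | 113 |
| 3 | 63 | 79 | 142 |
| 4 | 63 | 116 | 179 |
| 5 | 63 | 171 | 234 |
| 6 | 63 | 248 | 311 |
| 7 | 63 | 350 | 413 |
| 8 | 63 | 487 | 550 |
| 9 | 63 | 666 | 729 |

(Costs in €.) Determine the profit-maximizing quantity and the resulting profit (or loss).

Tabulate TR − TC: x=0: -63; x=1: -84; x=2: -103; x=3: -127; x=4: -159; x=5: -209; x=6: -281; x=7: -378; x=8: -510; x=9: -684.
Profit is highest at x = 0. Equivalently, the lowest AVC in the table is 50/2 ≈ €25 at x = 2, and P = €5 falls below it — price never covers variable cost, so the firm shuts down and loses only its fixed cost.

x = 0 (shut down); profit = -€63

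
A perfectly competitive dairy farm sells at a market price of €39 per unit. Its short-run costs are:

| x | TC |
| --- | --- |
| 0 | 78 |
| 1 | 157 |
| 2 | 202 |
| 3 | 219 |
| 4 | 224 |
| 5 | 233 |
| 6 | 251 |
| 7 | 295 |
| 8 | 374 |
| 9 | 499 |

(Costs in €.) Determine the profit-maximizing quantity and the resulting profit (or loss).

Profit at each row (π = 39x − TC): x=0: -78; x=1: -118; x=2: -124; x=3: -102; x=4: -68; x=5: -38; x=6: -17; x=7: -22; x=8: -62; x=9: -148.
Profit is maximized at x = 6. AVC there is 173/6 = €28.83 ≤ P, so producing beats shutting down (which would give -€78).

x = 6; profit = -€17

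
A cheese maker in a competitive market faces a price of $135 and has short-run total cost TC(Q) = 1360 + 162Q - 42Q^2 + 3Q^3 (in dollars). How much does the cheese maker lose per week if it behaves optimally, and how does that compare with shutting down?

Profit = -$388 at Q = 9

AVC = 162 - 42Q + 3Q^2; min AVC = $15 at Q = 7. Since P = $135 ≥ min AVC, the firm produces.
With MC = 162 - 84Q + 9Q^2, P = MC on the upward-sloping part at Q* = 9.
TR = 135·9 = 1215. TC = 1360 + 243 = 1603. Profit = 1215 − 1603 = -$388.
Shutting down would mean losing the fixed cost of $1360, so operating at a loss of $388 is better by $972.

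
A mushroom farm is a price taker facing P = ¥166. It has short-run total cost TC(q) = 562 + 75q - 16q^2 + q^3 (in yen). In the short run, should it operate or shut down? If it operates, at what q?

Strip out fixed cost: VC = 75q - 16q^2 + q^3. Then AVC = 75 - 16q + q^2 and MC = 75 - 32q + 3q^2.
AVC hits its minimum where MC = AVC, at q = 8, giving min AVC = 75 - 16·8 + 8^2 = ¥11.
P = ¥166 exceeds min AVC = ¥11, so the firm stays open.
P = MC gives -91 - 32q + 3q^2 = 0, with roots -7/3 and 13. Take the larger (rising MC): q* = 13.
Check: AVC at q = 13 is ¥36 ≤ P, so revenue covers variable cost.
Profit = P·q − TC = 166·13 − 1030 = ¥1128.

Produce at q = 13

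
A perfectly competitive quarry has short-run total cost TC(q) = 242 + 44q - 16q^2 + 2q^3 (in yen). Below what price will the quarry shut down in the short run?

¥12 per unit

The firm shuts down when price falls below the minimum of average variable cost. AVC = VC/q = 44 - 16q + 2q^2.
At the minimum of AVC, MC = AVC. MC = 44 - 32q + 6q^2; setting MC = AVC gives 4q^2 - 16q = 0, so q = 4. min AVC = 12.
So the shutdown price is ¥12.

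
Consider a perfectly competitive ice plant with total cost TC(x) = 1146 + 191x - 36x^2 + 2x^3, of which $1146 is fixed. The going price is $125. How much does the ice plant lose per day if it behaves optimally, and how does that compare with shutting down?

AVC = 191 - 36x + 2x^2 has its minimum $29 at x = 9; price $125 clears that bar, so the firm operates.
With MC = 191 - 72x + 6x^2, P = MC on the upward-sloping part at x* = 11.
TR = 125·11 = 1375. TC = 1146 + 407 = 1553. Profit = 1375 − 1553 = -$178.
By producing, the firm covers all variable cost plus $968 of fixed cost; shutting down would lose the full $1146.

Profit = -$178 at x = 11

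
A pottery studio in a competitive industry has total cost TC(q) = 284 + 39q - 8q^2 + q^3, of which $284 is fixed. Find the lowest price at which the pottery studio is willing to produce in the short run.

$23 per unit

Short-run supply begins at min AVC. From VC = 39q - 8q^2 + q^3, AVC = 39 - 8q + q^2.
At the minimum of AVC, MC = AVC. MC = 39 - 16q + 3q^2; setting MC = AVC gives 2q^2 - 8q = 0, so q = 4. min AVC = 23.
So the shutdown price is $23.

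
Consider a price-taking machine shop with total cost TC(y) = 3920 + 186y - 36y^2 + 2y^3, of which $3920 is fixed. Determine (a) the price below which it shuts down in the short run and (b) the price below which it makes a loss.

AVC = 186 - 36y + 2y^2; minimized at y = 9, giving min AVC = $24. That is the shutdown price.
ATC = 3920/y + 186 - 36y + 2y^2. Setting dATC/dy = −3920/y^2 − 36 + 4y = 0 gives y = 14 (since 4·14^3 − 36·14^2 = 3920).
min ATC = 3920/14 + 186 − 36·14 + 2·14^2 = $354. That is the break-even price.
For $24 ≤ P < $354 the firm produces at a loss; below $24 it shuts down.

Shutdown price = $24; break-even price = $354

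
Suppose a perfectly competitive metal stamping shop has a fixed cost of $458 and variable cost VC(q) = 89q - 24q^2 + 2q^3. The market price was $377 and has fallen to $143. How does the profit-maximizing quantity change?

AVC = 89 - 24q + 2q^2, minimized at q = 6 where min AVC = $17. MC = 89 - 48q + 6q^2.
At P = $377 ≥ min AVC, set P = MC on the rising branch: q = 12.
At P = $143 ≥ min AVC, set P = MC: q = 9. The firm stays open but cuts output.

Output falls from 12 to 9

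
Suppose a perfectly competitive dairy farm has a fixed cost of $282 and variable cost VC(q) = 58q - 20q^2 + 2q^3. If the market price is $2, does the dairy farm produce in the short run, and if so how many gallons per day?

Strip out fixed cost: VC = 58q - 20q^2 + 2q^3. Then AVC = 58 - 20q + 2q^2 and MC = 58 - 40q + 6q^2.
AVC hits its minimum where MC = AVC, at q = 5, giving min AVC = 58 - 20·5 + 2·5^2 = $8.
With P < min AVC ($2 < $8), every unit sold adds to the loss.
The firm minimizes its loss by shutting down and losing only its fixed cost of $282.

Shut down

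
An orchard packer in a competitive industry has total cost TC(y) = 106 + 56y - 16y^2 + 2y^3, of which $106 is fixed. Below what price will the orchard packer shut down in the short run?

$24 per unit

The firm shuts down when price falls below the minimum of average variable cost. AVC = VC/y = 56 - 16y + 2y^2.
dAVC/dy = -16 + 4y = 0 gives y = 4. min AVC = 56 - 16·4 + 2·4^2 = 24.
For P < $24 the firm produces nothing.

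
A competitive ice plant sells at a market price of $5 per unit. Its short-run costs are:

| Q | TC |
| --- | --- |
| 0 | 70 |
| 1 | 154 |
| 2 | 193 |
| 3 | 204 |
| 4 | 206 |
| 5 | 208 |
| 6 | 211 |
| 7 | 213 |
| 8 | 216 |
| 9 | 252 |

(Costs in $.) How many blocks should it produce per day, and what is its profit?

Compute π = P·Q − TC at each output: Q=0: -70; Q=1: -149; Q=2: -183; Q=3: -189; Q=4: -186; Q=5: -183; Q=6: -181; Q=7: -178; Q=8: -176; Q=9: -207.
Profit is highest at Q = 0. Equivalently, the lowest AVC in the table is 146/8 ≈ $18.25 at Q = 8, and P = $5 falls below it — price never covers variable cost, so the firm shuts down and loses only its fixed cost.

Q = 0 (shut down); profit = -$70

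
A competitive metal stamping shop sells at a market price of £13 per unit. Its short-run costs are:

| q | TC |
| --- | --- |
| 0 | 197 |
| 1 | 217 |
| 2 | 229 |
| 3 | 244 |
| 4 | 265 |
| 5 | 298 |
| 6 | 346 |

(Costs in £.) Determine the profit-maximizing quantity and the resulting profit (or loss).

Compute π = P·q − TC at each output: q=0: -197; q=1: -204; q=2: -203; q=3: -205; q=4: -213; q=5: -233; q=6: -268.
Profit is highest at q = 0. Equivalently, the lowest AVC in the table is 47/3 ≈ £15.67 at q = 3, and P = £13 falls below it — price never covers variable cost, so the firm shuts down and loses only its fixed cost.

q = 0 (shut down); profit = -£197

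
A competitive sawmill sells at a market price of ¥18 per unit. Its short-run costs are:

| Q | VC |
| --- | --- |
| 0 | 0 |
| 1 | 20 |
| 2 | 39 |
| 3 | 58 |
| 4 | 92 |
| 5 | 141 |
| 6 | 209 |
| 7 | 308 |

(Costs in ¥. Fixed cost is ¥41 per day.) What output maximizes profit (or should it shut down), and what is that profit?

Q = 0 (shut down); profit = -¥41

Compute π = P·Q − TC at each output: Q=0: -41; Q=1: -43; Q=2: -44; Q=3: -45; Q=4: -61; Q=5: -92; Q=6: -142; Q=7: -223.
Profit is highest at Q = 0. Equivalently, the lowest AVC in the table is 58/3 ≈ ¥19.33 at Q = 3, and P = ¥18 falls below it — price never covers variable cost, so the firm shuts down and loses only its fixed cost.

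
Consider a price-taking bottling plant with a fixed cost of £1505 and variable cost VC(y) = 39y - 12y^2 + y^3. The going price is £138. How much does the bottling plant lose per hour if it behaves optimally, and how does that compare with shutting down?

Profit = -£295 at y = 11

AVC = 39 - 12y + y^2 has its minimum £3 at y = 6; price £138 clears that bar, so the firm operates.
MC = 39 - 24y + 3y^2. Setting P = MC and taking the root on the rising branch gives y* = 11.
TR = 138·11 = 1518. TC = 1505 + 308 = 1813. Profit = 1518 − 1813 = -£295.
That loss of £295 beats the £1505 the firm would lose by shutting down; producing recovers £1210 of fixed cost.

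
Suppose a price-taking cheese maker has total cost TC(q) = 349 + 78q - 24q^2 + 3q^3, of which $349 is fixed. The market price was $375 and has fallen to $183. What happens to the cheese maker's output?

Output falls from 9 to 7

AVC = 78 - 24q + 3q^2, minimized at q = 4 where min AVC = $30. MC = 78 - 48q + 9q^2.
At P = $375 ≥ min AVC, set P = MC on the rising branch: q = 9.
At P = $183 ≥ min AVC, set P = MC: q = 7. The firm stays open but cuts output.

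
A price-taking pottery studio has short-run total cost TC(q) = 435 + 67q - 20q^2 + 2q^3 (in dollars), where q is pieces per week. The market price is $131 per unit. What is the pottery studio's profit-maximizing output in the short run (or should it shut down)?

Variable cost is VC = 67q - 20q^2 + 2q^3, so AVC = VC/q = 67 - 20q + 2q^2 and MC = dTC/dq = 67 - 40q + 6q^2.
The AVC parabola has its vertex at q = 20/4 = 5, where AVC = 67 - 20·5 + 2·5^2 = $17.
P = $131 exceeds min AVC = $17, so the firm stays open.
Set P = MC: 131 = 67 - 40q + 6q^2 → -64 - 40q + 6q^2 = 0. The roots are q = -4/3 and q = 8; the profit-maximizing output is on the rising part of MC, so q* = 8.
Check: AVC at q = 8 is $35 ≤ P, so revenue covers variable cost.
Profit = P·q − TC = 131·8 − 715 = $333.

Produce at q = 8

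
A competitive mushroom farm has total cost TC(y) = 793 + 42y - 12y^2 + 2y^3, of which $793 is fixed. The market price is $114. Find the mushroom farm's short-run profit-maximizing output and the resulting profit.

AVC = 42 - 12y + 2y^2 has its minimum $24 at y = 3; price $114 clears that bar, so the firm operates.
MC = 42 - 24y + 6y^2. Setting P = MC and taking the root on the rising branch gives y* = 6.
TR = 114·6 = 684. TC = 793 + 252 = 1045. Profit = 684 − 1045 = -$361.
By producing, the firm covers all variable cost plus $432 of fixed cost; shutting down would lose the full $793.

Profit = -$361 at y = 6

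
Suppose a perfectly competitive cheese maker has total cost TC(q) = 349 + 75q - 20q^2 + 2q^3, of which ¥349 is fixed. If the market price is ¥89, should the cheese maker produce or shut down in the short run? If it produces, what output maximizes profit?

Produce at q = 7

Variable cost is VC = 75q - 20q^2 + 2q^3, so AVC = VC/q = 75 - 20q + 2q^2 and MC = dTC/dq = 75 - 40q + 6q^2.
AVC is minimized where dAVC/dq = -20 + 4q = 0, at q = 5; min AVC = 75 - 20·5 + 2·5^2 = ¥25.
P = ¥89 exceeds min AVC = ¥25, so the firm stays open.
Set P = MC: 89 = 75 - 40q + 6q^2 → -14 - 40q + 6q^2 = 0. The roots are q = -1/3 and q = 7; the profit-maximizing output is on the rising part of MC, so q* = 7.
Check: AVC at q = 7 is ¥33 ≤ P, so revenue covers variable cost.
Profit = P·q − TC = 89·7 − 580 = ¥43.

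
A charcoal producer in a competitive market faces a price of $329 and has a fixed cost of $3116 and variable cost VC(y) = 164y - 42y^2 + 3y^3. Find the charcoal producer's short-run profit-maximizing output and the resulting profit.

Profit = -$212 at y = 11

AVC = 164 - 42y + 3y^2 has its minimum $17 at y = 7; price $329 clears that bar, so the firm operates.
With MC = 164 - 84y + 9y^2, P = MC on the upward-sloping part at y* = 11.
TR = 329·11 = 3619. TC = 3116 + 715 = 3831. Profit = 3619 − 3831 = -$212.
Shutting down would mean losing the fixed cost of $3116, so operating at a loss of $212 is better by $2904.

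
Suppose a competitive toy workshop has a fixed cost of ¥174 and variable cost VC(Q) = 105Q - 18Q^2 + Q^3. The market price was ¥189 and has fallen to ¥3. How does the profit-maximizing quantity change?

Output falls from 14 to 0 (the firm shuts down)

AVC = 105 - 18Q + Q^2, minimized at Q = 9 where min AVC = ¥24. MC = 105 - 36Q + 3Q^2.
With P = ¥189 above the shutdown price, P = MC gives Q = 14.
At P = ¥3 < min AVC = ¥24, price no longer covers variable cost at any output, so the firm shuts down: Q = 0.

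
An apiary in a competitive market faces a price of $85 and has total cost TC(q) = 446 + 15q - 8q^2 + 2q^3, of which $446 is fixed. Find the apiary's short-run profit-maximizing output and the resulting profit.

Profit = -$146 at q = 5

AVC = 15 - 8q + 2q^2 has its minimum $7 at q = 2; price $85 clears that bar, so the firm operates.
MC = 15 - 16q + 6q^2. Setting P = MC and taking the root on the rising branch gives q* = 5.
TR = 85·5 = 425. TC = 446 + 125 = 571. Profit = 425 − 571 = -$146.
That loss of $146 beats the $446 the firm would lose by shutting down; producing recovers $300 of fixed cost.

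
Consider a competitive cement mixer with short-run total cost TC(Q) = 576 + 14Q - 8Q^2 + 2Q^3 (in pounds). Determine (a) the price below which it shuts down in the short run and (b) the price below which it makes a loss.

Shutdown price = min AVC. AVC = 14 - 8Q + 2Q^2, with vertex at Q = 2 and minimum £6.
ATC = 576/Q + 14 - 8Q + 2Q^2. Setting dATC/dQ = −576/Q^2 − 8 + 4Q = 0 gives Q = 6 (since 4·6^3 − 8·6^2 = 576).
min ATC = 576/6 + 14 − 8·6 + 2·6^2 = £134. That is the break-even price.
For £6 ≤ P < £134 the firm produces at a loss; below £6 it shuts down.

Shutdown price = £6; break-even price = £134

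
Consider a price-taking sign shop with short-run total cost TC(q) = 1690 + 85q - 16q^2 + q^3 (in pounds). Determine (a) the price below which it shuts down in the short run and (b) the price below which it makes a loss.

Shutdown price = £21; break-even price = £176

AVC = 85 - 16q + q^2; minimized at q = 8, giving min AVC = £21. That is the shutdown price.
ATC = 1690/q + 85 - 16q + q^2. Setting dATC/dq = −1690/q^2 − 16 + 2q = 0 gives q = 13 (since 2·13^3 − 16·13^2 = 1690).
min ATC = 1690/13 + 85 − 16·13 + 13^2 = £176. That is the break-even price.
For £21 ≤ P < £176 the firm produces at a loss; below £21 it shuts down.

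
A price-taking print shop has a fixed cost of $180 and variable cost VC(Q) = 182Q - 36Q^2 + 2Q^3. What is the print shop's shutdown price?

Short-run supply begins at min AVC. From VC = 182Q - 36Q^2 + 2Q^3, AVC = 182 - 36Q + 2Q^2.
At the minimum of AVC, MC = AVC. MC = 182 - 72Q + 6Q^2; setting MC = AVC gives 4Q^2 - 36Q = 0, so Q = 9. min AVC = 20.
The firm shuts down for any P below $20.

$20 per unit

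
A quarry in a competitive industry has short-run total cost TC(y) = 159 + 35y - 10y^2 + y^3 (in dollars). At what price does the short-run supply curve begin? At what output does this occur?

The firm shuts down when price falls below the minimum of average variable cost. AVC = VC/y = 35 - 10y + y^2.
dAVC/dy = -10 + 2y = 0 gives y = 5. min AVC = 35 - 10·5 + 5^2 = 10.
For P < $10 the firm produces nothing.

$10 per unit, at y = 5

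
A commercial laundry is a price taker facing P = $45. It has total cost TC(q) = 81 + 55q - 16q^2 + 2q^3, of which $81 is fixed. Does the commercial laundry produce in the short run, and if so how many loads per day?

Produce at q = 5

Strip out fixed cost: VC = 55q - 16q^2 + 2q^3. Then AVC = 55 - 16q + 2q^2 and MC = 55 - 32q + 6q^2.
AVC is minimized where dAVC/dq = -16 + 4q = 0, at q = 4; min AVC = 55 - 16·4 + 2·4^2 = $23.
P = $45 exceeds min AVC = $23, so the firm stays open.
P = MC gives 10 - 32q + 6q^2 = 0, with roots 1/3 and 5. Take the larger (rising MC): q* = 5.
Check: AVC at q = 5 is $25 ≤ P, so revenue covers variable cost.
Profit = P·q − TC = 45·5 − 206 = $19.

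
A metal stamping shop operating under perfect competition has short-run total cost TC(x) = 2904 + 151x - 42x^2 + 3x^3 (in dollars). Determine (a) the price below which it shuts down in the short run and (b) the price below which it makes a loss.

Shutdown price = $4; break-even price = $316

AVC = 151 - 42x + 3x^2; minimized at x = 7, giving min AVC = $4. That is the shutdown price.
ATC = 2904/x + 151 - 42x + 3x^2. Setting dATC/dx = −2904/x^2 − 42 + 6x = 0 gives x = 11 (since 6·11^3 − 42·11^2 = 2904).
min ATC = 2904/11 + 151 − 42·11 + 3·11^2 = $316. That is the break-even price.
For $4 ≤ P < $316 the firm produces at a loss; below $4 it shuts down.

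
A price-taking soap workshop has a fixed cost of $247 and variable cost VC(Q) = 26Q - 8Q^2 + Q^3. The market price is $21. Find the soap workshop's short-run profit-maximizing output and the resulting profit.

Profit = -$197 at Q = 5

AVC = 26 - 8Q + Q^2 has its minimum $10 at Q = 4; price $21 clears that bar, so the firm operates.
MC = 26 - 16Q + 3Q^2. Setting P = MC and taking the root on the rising branch gives Q* = 5.
TR = 21·5 = 105. TC = 247 + 55 = 302. Profit = 105 − 302 = -$197.
By producing, the firm covers all variable cost plus $50 of fixed cost; shutting down would lose the full $247.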